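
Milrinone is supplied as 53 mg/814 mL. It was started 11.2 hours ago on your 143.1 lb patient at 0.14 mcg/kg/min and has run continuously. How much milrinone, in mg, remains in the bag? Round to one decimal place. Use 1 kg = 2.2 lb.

Weight = 143.1 lb ÷ 2.2 lb/kg = 65.04545 kg
Dose = 0.14 mcg/kg/min × 65.04545 kg = 9.106364 mcg/min
9.106364 mcg/min × 60 min/hr = 546.3818 mcg/hr
Concentration = 53 mg ÷ 814 mL = 0.06511057 mg/mL = 65.11057 mcg/mL
Rate = 546.3818 mcg/hr ÷ 65.11057 mcg/mL = 8.3916 mL/hr
Volume infused = 8.3916 mL/hr × 11.2 hr = 93.98592 mL
Volume remaining = 814 − 93.98592 = 720.0141 mL
Drug remaining = 720.0141 mL × 65.11057 mcg/mL = 46880.52 mcg = 46.88052 mg

46.9 mg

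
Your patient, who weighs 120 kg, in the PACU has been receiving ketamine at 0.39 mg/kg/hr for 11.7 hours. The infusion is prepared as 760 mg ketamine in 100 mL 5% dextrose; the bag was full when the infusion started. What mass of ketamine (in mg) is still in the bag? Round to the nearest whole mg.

212 mg

Dose = 0.39 mg/kg/hr × 120 kg = 46.8 mg/hr
Concentration = 760 mg ÷ 100 mL = 7.6 mg/mL
Rate = 46.8 mg/hr ÷ 7.6 mg/mL = 6.157895 mL/hr
Volume infused = 6.157895 mL/hr × 11.7 hr = 72.04737 mL
Volume remaining = 100 − 72.04737 = 27.95263 mL
Drug remaining = 27.95263 mL × 7.6 mg/mL = 212.44 mg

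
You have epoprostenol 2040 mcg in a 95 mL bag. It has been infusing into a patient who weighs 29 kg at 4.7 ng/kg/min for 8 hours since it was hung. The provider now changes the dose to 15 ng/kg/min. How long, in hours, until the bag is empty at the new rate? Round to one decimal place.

Initial rate:
Dose = 4.7 ng/kg/min × 29 kg = 136.3 ng/min
136.3 ng/min × 60 min/hr = 8178 ng/hr
Concentration = 2040 mcg ÷ 95 mL = 21.47368 mcg/mL = 21473.68 ng/mL
Rate = 8178 ng/hr ÷ 21473.68 ng/mL = 0.3808382 mL/hr
Volume infused so far = 0.3808382 mL/hr × 8 hr = 3.046706 mL
Volume remaining = 95 − 3.046706 = 91.95329 mL
New rate:
Dose = 15 ng/kg/min × 29 kg = 435 ng/min
435 ng/min × 60 min/hr = 26100 ng/hr
Rate = 26100 ng/hr ÷ 21473.68 ng/mL = 1.215441 mL/hr
Time remaining = 91.95329 mL ÷ 1.215441 mL/hr = 75.65425 hr

75.7 hours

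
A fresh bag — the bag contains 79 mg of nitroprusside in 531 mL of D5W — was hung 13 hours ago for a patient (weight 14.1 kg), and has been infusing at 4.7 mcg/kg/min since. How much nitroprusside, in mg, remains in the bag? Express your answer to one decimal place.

Dose = 4.7 mcg/kg/min × 14.1 kg = 66.27 mcg/min
66.27 mcg/min × 60 min/hr = 3976.2 mcg/hr
Concentration = 79 mg ÷ 531 mL = 0.1487759 mg/mL = 148.7759 mcg/mL
Rate = 3976.2 mcg/hr ÷ 148.7759 mcg/mL = 26.7261 mL/hr
Volume infused = 26.7261 mL/hr × 13 hr = 347.4393 mL
Volume remaining = 531 − 347.4393 = 183.5607 mL
Drug remaining = 183.5607 mL × 148.7759 mcg/mL = 27309.4 mcg = 27.3094 mg

27.3 mg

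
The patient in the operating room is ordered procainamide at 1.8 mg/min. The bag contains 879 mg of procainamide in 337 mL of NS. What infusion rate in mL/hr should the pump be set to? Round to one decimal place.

41.4 mL/hr

1.8 mg/min × 60 min/hr = 108 mg/hr
Concentration = 879 mg ÷ 337 mL = 2.608309 mg/mL
Rate = 108 mg/hr ÷ 2.608309 mg/mL = 41.40614 mL/hr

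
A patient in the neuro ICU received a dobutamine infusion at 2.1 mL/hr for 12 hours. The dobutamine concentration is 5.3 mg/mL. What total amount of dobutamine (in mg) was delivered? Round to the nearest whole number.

Concentration = 5.3 mg/mL = 5300 mcg/mL
Drug rate = 2.1 mL/hr × 5300 mcg/mL = 11130 mcg/hr
Total = 11130 mcg/hr × 12 hr = 133560 mcg = 133.56 mg

134 mg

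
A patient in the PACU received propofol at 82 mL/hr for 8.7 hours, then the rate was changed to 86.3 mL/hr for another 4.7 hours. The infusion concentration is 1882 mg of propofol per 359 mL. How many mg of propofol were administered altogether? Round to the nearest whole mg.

Concentration = 1882 mg ÷ 359 mL = 5.24234 mg/mL
Stage 1: 82 mL/hr × 8.7 hr = 713.4 mL → 713.4 mL × 5.24234 mg/mL = 3739.885 mg
Stage 2: 86.3 mL/hr × 4.7 hr = 405.61 mL → 405.61 mL × 5.24234 mg/mL = 2126.345 mg
Total = 3739.885 + 2126.345 = 5866.231 mg

5866 mg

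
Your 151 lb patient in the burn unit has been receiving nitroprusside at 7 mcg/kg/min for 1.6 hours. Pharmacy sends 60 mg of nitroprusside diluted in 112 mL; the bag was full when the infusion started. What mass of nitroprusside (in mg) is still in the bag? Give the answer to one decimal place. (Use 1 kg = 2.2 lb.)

13.9 mg

Weight = 151 lb ÷ 2.2 lb/kg = 68.63636 kg
Dose = 7 mcg/kg/min × 68.63636 kg = 480.4545 mcg/min
480.4545 mcg/min × 60 min/hr = 28827.27 mcg/hr
Concentration = 60 mg ÷ 112 mL = 0.5357143 mg/mL = 535.7143 mcg/mL
Rate = 28827.27 mcg/hr ÷ 535.7143 mcg/mL = 53.81091 mL/hr
Volume infused = 53.81091 mL/hr × 1.6 hr = 86.09745 mL
Volume remaining = 112 − 86.09745 = 25.90255 mL
Drug remaining = 25.90255 mL × 535.7143 mcg/mL = 13876.36 mcg = 13.87636 mg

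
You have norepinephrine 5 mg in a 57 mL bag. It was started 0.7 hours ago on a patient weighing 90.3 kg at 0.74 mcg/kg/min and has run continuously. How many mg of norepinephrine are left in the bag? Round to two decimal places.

2.19 mg

Dose = 0.74 mcg/kg/min × 90.3 kg = 66.822 mcg/min
66.822 mcg/min × 60 min/hr = 4009.32 mcg/hr
Concentration = 5 mg ÷ 57 mL = 0.0877193 mg/mL = 87.7193 mcg/mL
Rate = 4009.32 mcg/hr ÷ 87.7193 mcg/mL = 45.70625 mL/hr
Volume infused = 45.70625 mL/hr × 0.7 hr = 31.99437 mL
Volume remaining = 57 − 31.99437 = 25.00563 mL
Drug remaining = 25.00563 mL × 87.7193 mcg/mL = 2193.476 mcg = 2.193476 mg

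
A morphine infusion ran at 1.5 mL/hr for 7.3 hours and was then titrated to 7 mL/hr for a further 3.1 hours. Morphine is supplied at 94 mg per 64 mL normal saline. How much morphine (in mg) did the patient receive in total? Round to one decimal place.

Concentration = 94 mg ÷ 64 mL = 1.46875 mg/mL
Stage 1: 1.5 mL/hr × 7.3 hr = 10.95 mL → 10.95 mL × 1.46875 mg/mL = 16.08281 mg
Stage 2: 7 mL/hr × 3.1 hr = 21.7 mL → 21.7 mL × 1.46875 mg/mL = 31.87187 mg
Total = 16.08281 + 31.87187 = 47.95469 mg

48.0 mg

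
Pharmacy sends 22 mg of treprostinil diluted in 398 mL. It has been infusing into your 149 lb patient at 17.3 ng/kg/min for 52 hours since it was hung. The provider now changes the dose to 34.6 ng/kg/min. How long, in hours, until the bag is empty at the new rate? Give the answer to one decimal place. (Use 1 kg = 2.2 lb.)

130.5 hours

Initial rate:
Weight = 149 lb ÷ 2.2 lb/kg = 67.72727 kg
Dose = 17.3 ng/kg/min × 67.72727 kg = 1171.682 ng/min
1171.682 ng/min × 60 min/hr = 70300.91 ng/hr
Concentration = 22 mg ÷ 398 mL = 0.05527638 mg/mL = 55276.38 ng/mL
Rate = 70300.91 ng/hr ÷ 55276.38 ng/mL = 1.271807 mL/hr
Volume infused so far = 1.271807 mL/hr × 52 hr = 66.13398 mL
Volume remaining = 398 − 66.13398 = 331.866 mL
New rate:
Dose = 34.6 ng/kg/min × 67.72727 kg = 2343.364 ng/min
2343.364 ng/min × 60 min/hr = 140601.8 ng/hr
Rate = 140601.8 ng/hr ÷ 55276.38 ng/mL = 2.543615 mL/hr
Time remaining = 331.866 mL ÷ 2.543615 mL/hr = 130.4702 hr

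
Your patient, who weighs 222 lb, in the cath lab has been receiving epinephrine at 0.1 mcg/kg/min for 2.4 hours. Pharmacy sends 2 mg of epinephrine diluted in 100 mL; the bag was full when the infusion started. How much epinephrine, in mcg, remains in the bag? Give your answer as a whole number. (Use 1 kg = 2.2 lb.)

Weight = 222 lb ÷ 2.2 lb/kg = 100.9091 kg
Dose = 0.1 mcg/kg/min × 100.9091 kg = 10.09091 mcg/min
10.09091 mcg/min × 60 min/hr = 605.4545 mcg/hr
Concentration = 2 mg ÷ 100 mL = 0.02 mg/mL = 20 mcg/mL
Rate = 605.4545 mcg/hr ÷ 20 mcg/mL = 30.27273 mL/hr
Volume infused = 30.27273 mL/hr × 2.4 hr = 72.65455 mL
Volume remaining = 100 − 72.65455 = 27.34545 mL
Drug remaining = 27.34545 mL × 20 mcg/mL = 546.9091 mcg

547 mcg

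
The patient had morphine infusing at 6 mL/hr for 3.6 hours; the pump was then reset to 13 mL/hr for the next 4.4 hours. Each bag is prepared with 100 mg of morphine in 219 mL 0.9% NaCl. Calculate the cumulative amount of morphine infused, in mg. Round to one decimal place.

36.0 mg

Concentration = 100 mg ÷ 219 mL = 0.456621 mg/mL
Stage 1: 6 mL/hr × 3.6 hr = 21.6 mL → 21.6 mL × 0.456621 mg/mL = 9.863014 mg
Stage 2: 13 mL/hr × 4.4 hr = 57.2 mL → 57.2 mL × 0.456621 mg/mL = 26.11872 mg
Total = 9.863014 + 26.11872 = 35.98174 mg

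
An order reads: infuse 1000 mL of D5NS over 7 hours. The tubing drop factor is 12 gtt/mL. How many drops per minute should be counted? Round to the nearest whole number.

1000 mL ÷ (7 hr × 60 = 420 min) = 2.380952 mL/min
2.380952 mL/min × 12 gtt/mL = 28.57143 gtt/min

29 gtt/min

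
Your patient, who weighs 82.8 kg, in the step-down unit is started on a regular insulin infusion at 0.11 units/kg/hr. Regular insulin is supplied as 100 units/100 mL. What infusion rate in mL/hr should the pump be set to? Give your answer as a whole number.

9 mL/hr

Dose = 0.11 units/kg/hr × 82.8 kg = 9.108 units/hr
Concentration = 100 units ÷ 100 mL = 1 units/mL
Rate = 9.108 units/hr ÷ 1 units/mL = 9.108 mL/hr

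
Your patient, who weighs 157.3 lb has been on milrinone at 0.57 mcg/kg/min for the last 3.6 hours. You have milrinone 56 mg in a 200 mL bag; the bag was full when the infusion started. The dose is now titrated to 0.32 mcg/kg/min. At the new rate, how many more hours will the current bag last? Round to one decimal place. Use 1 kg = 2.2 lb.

Initial rate:
Weight = 157.3 lb ÷ 2.2 lb/kg = 71.5 kg
Dose = 0.57 mcg/kg/min × 71.5 kg = 40.755 mcg/min
40.755 mcg/min × 60 min/hr = 2445.3 mcg/hr
Concentration = 56 mg ÷ 200 mL = 0.28 mg/mL = 280 mcg/mL
Rate = 2445.3 mcg/hr ÷ 280 mcg/mL = 8.733214 mL/hr
Volume infused so far = 8.733214 mL/hr × 3.6 hr = 31.43957 mL
Volume remaining = 200 − 31.43957 = 168.5604 mL
New rate:
Dose = 0.32 mcg/kg/min × 71.5 kg = 22.88 mcg/min
22.88 mcg/min × 60 min/hr = 1372.8 mcg/hr
Rate = 1372.8 mcg/hr ÷ 280 mcg/mL = 4.902857 mL/hr
Time remaining = 168.5604 mL ÷ 4.902857 mL/hr = 34.38004 hr

34.4 hours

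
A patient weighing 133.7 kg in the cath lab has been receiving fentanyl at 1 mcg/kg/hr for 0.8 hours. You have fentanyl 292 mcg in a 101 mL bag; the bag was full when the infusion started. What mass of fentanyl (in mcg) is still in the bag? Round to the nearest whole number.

185 mcg

Dose = 1 mcg/kg/hr × 133.7 kg = 133.7 mcg/hr
Concentration = 292 mcg ÷ 101 mL = 2.891089 mcg/mL
Rate = 133.7 mcg/hr ÷ 2.891089 mcg/mL = 46.24555 mL/hr
Volume infused = 46.24555 mL/hr × 0.8 hr = 36.99644 mL
Volume remaining = 101 − 36.99644 = 64.00356 mL
Drug remaining = 64.00356 mL × 2.891089 mcg/mL = 185.04 mcg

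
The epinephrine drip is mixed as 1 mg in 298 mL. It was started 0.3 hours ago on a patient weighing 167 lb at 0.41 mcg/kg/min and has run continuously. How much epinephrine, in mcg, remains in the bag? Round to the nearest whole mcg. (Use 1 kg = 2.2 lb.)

Weight = 167 lb ÷ 2.2 lb/kg = 75.90909 kg
Dose = 0.41 mcg/kg/min × 75.90909 kg = 31.12273 mcg/min
31.12273 mcg/min × 60 min/hr = 1867.364 mcg/hr
Concentration = 1 mg ÷ 298 mL = 0.003355705 mg/mL = 3.355705 mcg/mL
Rate = 1867.364 mcg/hr ÷ 3.355705 mcg/mL = 556.4744 mL/hr
Volume infused = 556.4744 mL/hr × 0.3 hr = 166.9423 mL
Volume remaining = 298 − 166.9423 = 131.0577 mL
Drug remaining = 131.0577 mL × 3.355705 mcg/mL = 439.7909 mcg

440 mcg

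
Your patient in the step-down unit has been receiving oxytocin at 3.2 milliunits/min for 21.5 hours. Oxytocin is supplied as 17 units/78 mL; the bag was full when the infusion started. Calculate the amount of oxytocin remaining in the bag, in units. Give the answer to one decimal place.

12.9 units

3.2 milliunits/min × 60 min/hr = 192 milliunits/hr
Concentration = 17 units ÷ 78 mL = 0.2179487 units/mL = 217.9487 milliunits/mL
Rate = 192 milliunits/hr ÷ 217.9487 milliunits/mL = 0.8809412 mL/hr
Volume infused = 0.8809412 mL/hr × 21.5 hr = 18.94024 mL
Volume remaining = 78 − 18.94024 = 59.05976 mL
Drug remaining = 59.05976 mL × 217.9487 milliunits/mL = 12872 milliunits = 12.872 units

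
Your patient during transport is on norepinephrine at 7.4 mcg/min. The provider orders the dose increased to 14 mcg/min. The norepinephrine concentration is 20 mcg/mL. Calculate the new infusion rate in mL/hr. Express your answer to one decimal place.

14 mcg/min × 60 min/hr = 840 mcg/hr
Rate = 840 mcg/hr ÷ 20 mcg/mL = 42 mL/hr

42.0 mL/hr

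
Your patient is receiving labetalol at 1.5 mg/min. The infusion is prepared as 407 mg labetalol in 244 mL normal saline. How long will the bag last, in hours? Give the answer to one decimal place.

1.5 mg/min × 60 min/hr = 90 mg/hr
Concentration = 407 mg ÷ 244 mL = 1.668033 mg/mL
Rate = 90 mg/hr ÷ 1.668033 mg/mL = 53.95577 mL/hr
Duration = 244 mL ÷ 53.95577 mL/hr = 4.522222 hr

4.5 hours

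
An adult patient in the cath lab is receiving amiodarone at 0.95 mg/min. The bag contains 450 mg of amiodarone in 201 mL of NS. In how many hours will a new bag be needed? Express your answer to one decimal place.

0.95 mg/min × 60 min/hr = 57 mg/hr
Concentration = 450 mg ÷ 201 mL = 2.238806 mg/mL
Rate = 57 mg/hr ÷ 2.238806 mg/mL = 25.46 mL/hr
Duration = 201 mL ÷ 25.46 mL/hr = 7.894737 hr

7.9 hours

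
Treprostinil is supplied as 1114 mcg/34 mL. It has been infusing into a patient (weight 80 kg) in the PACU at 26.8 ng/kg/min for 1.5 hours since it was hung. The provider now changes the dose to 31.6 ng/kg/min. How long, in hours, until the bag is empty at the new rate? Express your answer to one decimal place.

6.1 hours

Initial rate:
Dose = 26.8 ng/kg/min × 80 kg = 2144 ng/min
2144 ng/min × 60 min/hr = 128640 ng/hr
Concentration = 1114 mcg ÷ 34 mL = 32.76471 mcg/mL = 32764.71 ng/mL
Rate = 128640 ng/hr ÷ 32764.71 ng/mL = 3.926176 mL/hr
Volume infused so far = 3.926176 mL/hr × 1.5 hr = 5.889264 mL
Volume remaining = 34 − 5.889264 = 28.11074 mL
New rate:
Dose = 31.6 ng/kg/min × 80 kg = 2528 ng/min
2528 ng/min × 60 min/hr = 151680 ng/hr
Rate = 151680 ng/hr ÷ 32764.71 ng/mL = 4.629372 mL/hr
Time remaining = 28.11074 mL ÷ 4.629372 mL/hr = 6.072257 hr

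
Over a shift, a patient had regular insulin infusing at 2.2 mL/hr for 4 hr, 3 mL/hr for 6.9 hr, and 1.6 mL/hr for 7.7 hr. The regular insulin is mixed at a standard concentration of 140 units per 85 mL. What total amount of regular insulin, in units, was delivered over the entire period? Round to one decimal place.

Concentration = 140 units ÷ 85 mL = 1.647059 units/mL
Stage 1: 2.2 mL/hr × 4 hr = 8.8 mL → 8.8 mL × 1.647059 units/mL = 14.49412 units
Stage 2: 3 mL/hr × 6.9 hr = 20.7 mL → 20.7 mL × 1.647059 units/mL = 34.09412 units
Stage 3: 1.6 mL/hr × 7.7 hr = 12.32 mL → 12.32 mL × 1.647059 units/mL = 20.29176 units
Total = 14.49412 + 34.09412 + 20.29176 = 68.88 units

68.9 units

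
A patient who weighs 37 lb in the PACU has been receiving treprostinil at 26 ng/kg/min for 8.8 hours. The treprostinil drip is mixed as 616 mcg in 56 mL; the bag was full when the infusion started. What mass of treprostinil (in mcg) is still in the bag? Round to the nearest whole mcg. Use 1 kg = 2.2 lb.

385 mcg

Weight = 37 lb ÷ 2.2 lb/kg = 16.81818 kg
Dose = 26 ng/kg/min × 16.81818 kg = 437.2727 ng/min
437.2727 ng/min × 60 min/hr = 26236.36 ng/hr
Concentration = 616 mcg ÷ 56 mL = 11 mcg/mL = 11000 ng/mL
Rate = 26236.36 ng/hr ÷ 11000 ng/mL = 2.385124 mL/hr
Volume infused = 2.385124 mL/hr × 8.8 hr = 20.98909 mL
Volume remaining = 56 − 20.98909 = 35.01091 mL
Drug remaining = 35.01091 mL × 11000 ng/mL = 385120 ng = 385.12 mcg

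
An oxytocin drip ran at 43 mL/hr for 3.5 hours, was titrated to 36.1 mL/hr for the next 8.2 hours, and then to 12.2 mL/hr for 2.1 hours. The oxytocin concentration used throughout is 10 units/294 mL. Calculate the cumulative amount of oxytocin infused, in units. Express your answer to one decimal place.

Concentration = 10 units ÷ 294 mL = 0.03401361 units/mL
Stage 1: 43 mL/hr × 3.5 hr = 150.5 mL → 150.5 mL × 0.03401361 units/mL = 5.119048 units
Stage 2: 36.1 mL/hr × 8.2 hr = 296.02 mL → 296.02 mL × 0.03401361 units/mL = 10.06871 units
Stage 3: 12.2 mL/hr × 2.1 hr = 25.62 mL → 25.62 mL × 0.03401361 units/mL = 0.8714286 units
Total = 5.119048 + 10.06871 + 0.8714286 = 16.05918 units

16.1 units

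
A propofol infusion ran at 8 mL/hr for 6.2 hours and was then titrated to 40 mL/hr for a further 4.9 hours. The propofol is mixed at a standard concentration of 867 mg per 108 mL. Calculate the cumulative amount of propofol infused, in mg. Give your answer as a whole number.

1972 mg

Concentration = 867 mg ÷ 108 mL = 8.027778 mg/mL
Stage 1: 8 mL/hr × 6.2 hr = 49.6 mL → 49.6 mL × 8.027778 mg/mL = 398.1778 mg
Stage 2: 40 mL/hr × 4.9 hr = 196 mL → 196 mL × 8.027778 mg/mL = 1573.444 mg
Total = 398.1778 + 1573.444 = 1971.622 mg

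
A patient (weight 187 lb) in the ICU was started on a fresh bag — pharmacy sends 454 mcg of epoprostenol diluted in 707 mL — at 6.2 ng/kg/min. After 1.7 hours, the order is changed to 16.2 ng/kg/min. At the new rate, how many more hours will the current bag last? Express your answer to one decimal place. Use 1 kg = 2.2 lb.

Initial rate:
Weight = 187 lb ÷ 2.2 lb/kg = 85 kg
Dose = 6.2 ng/kg/min × 85 kg = 527 ng/min
527 ng/min × 60 min/hr = 31620 ng/hr
Concentration = 454 mcg ÷ 707 mL = 0.6421499 mcg/mL = 642.1499 ng/mL
Rate = 31620 ng/hr ÷ 642.1499 ng/mL = 49.24084 mL/hr
Volume infused so far = 49.24084 mL/hr × 1.7 hr = 83.70942 mL
Volume remaining = 707 − 83.70942 = 623.2906 mL
New rate:
Dose = 16.2 ng/kg/min × 85 kg = 1377 ng/min
1377 ng/min × 60 min/hr = 82620 ng/hr
Rate = 82620 ng/hr ÷ 642.1499 ng/mL = 128.6615 mL/hr
Time remaining = 623.2906 mL ÷ 128.6615 mL/hr = 4.84442 hr

4.8 hours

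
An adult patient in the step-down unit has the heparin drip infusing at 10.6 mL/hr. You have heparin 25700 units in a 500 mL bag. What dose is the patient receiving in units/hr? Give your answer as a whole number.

545 units/hr

Concentration = 25700 units ÷ 500 mL = 51.4 units/mL
Drug rate = 10.6 mL/hr × 51.4 units/mL = 544.84 units/hr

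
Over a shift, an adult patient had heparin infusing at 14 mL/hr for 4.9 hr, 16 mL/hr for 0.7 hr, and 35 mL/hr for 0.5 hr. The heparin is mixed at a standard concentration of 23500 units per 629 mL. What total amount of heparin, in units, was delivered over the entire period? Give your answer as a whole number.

3635 units

Concentration = 23500 units ÷ 629 mL = 37.36089 units/mL
Stage 1: 14 mL/hr × 4.9 hr = 68.6 mL → 68.6 mL × 37.36089 units/mL = 2562.957 units
Stage 2: 16 mL/hr × 0.7 hr = 11.2 mL → 11.2 mL × 37.36089 units/mL = 418.442 units
Stage 3: 35 mL/hr × 0.5 hr = 17.5 mL → 17.5 mL × 37.36089 units/mL = 653.8156 units
Total = 2562.957 + 418.442 + 653.8156 = 3635.215 units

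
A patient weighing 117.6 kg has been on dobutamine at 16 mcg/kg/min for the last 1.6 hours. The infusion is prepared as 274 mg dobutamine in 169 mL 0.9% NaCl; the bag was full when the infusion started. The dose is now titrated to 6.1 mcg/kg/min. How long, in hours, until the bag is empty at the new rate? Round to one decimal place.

Initial rate:
Dose = 16 mcg/kg/min × 117.6 kg = 1881.6 mcg/min
1881.6 mcg/min × 60 min/hr = 112896 mcg/hr
Concentration = 274 mg ÷ 169 mL = 1.621302 mg/mL = 1621.302 mcg/mL
Rate = 112896 mcg/hr ÷ 1621.302 mcg/mL = 69.63293 mL/hr
Volume infused so far = 69.63293 mL/hr × 1.6 hr = 111.4127 mL
Volume remaining = 169 − 111.4127 = 57.58731 mL
New rate:
Dose = 6.1 mcg/kg/min × 117.6 kg = 717.36 mcg/min
717.36 mcg/min × 60 min/hr = 43041.6 mcg/hr
Rate = 43041.6 mcg/hr ÷ 1621.302 mcg/mL = 26.54756 mL/hr
Time remaining = 57.58731 mL ÷ 26.54756 mL/hr = 2.169213 hr

2.2 hours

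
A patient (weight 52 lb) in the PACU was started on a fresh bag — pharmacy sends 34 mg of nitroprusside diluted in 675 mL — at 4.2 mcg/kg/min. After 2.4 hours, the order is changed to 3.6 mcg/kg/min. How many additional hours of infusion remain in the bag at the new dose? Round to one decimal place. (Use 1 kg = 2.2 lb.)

Initial rate:
Weight = 52 lb ÷ 2.2 lb/kg = 23.63636 kg
Dose = 4.2 mcg/kg/min × 23.63636 kg = 99.27273 mcg/min
99.27273 mcg/min × 60 min/hr = 5956.364 mcg/hr
Concentration = 34 mg ÷ 675 mL = 0.05037037 mg/mL = 50.37037 mcg/mL
Rate = 5956.364 mcg/hr ÷ 50.37037 mcg/mL = 118.2513 mL/hr
Volume infused so far = 118.2513 mL/hr × 2.4 hr = 283.8032 mL
Volume remaining = 675 − 283.8032 = 391.1968 mL
New rate:
Dose = 3.6 mcg/kg/min × 23.63636 kg = 85.09091 mcg/min
85.09091 mcg/min × 60 min/hr = 5105.455 mcg/hr
Rate = 5105.455 mcg/hr ÷ 50.37037 mcg/mL = 101.3583 mL/hr
Time remaining = 391.1968 mL ÷ 101.3583 mL/hr = 3.859544 hr

3.9 hours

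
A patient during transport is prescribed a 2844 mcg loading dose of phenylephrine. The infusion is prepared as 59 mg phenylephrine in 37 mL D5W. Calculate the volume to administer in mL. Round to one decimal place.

1.8 mL

Concentration = 59 mg ÷ 37 mL = 1.594595 mg/mL = 1594.595 mcg/mL
Volume = 2844 mcg ÷ 1594.595 mcg/mL = 1.783525 mL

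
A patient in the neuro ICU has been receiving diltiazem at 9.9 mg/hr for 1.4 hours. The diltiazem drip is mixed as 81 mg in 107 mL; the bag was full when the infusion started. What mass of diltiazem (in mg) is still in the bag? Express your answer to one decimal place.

67.1 mg

Concentration = 81 mg ÷ 107 mL = 0.7570093 mg/mL
Rate = 9.9 mg/hr ÷ 0.7570093 mg/mL = 13.07778 mL/hr
Volume infused = 13.07778 mL/hr × 1.4 hr = 18.30889 mL
Volume remaining = 107 − 18.30889 = 88.69111 mL
Drug remaining = 88.69111 mL × 0.7570093 mg/mL = 67.14 mg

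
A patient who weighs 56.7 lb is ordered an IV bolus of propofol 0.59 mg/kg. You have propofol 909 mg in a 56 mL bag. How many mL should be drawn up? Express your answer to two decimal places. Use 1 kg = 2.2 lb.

0.94 mL

Weight = 56.7 lb ÷ 2.2 lb/kg = 25.77273 kg
Dose = 0.59 mg/kg × 25.77273 kg = 15.20591 mg
Concentration = 909 mg ÷ 56 mL = 16.23214 mg/mL
Volume = 15.20591 mg ÷ 16.23214 mg/mL = 0.9367777 mL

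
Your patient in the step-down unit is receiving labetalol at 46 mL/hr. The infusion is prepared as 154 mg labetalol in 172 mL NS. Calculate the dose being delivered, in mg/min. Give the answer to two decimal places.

Concentration = 154 mg ÷ 172 mL = 0.8953488 mg/mL
Drug rate = 46 mL/hr × 0.8953488 mg/mL = 41.18605 mg/hr
41.18605 mg/hr ÷ 60 min/hr = 0.6864341 mg/min

0.69 mg/min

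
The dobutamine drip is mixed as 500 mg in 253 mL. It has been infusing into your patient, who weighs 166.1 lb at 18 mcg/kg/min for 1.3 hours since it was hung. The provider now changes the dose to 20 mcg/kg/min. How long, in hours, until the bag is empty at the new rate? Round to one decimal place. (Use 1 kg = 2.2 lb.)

Initial rate:
Weight = 166.1 lb ÷ 2.2 lb/kg = 75.5 kg
Dose = 18 mcg/kg/min × 75.5 kg = 1359 mcg/min
1359 mcg/min × 60 min/hr = 81540 mcg/hr
Concentration = 500 mg ÷ 253 mL = 1.976285 mg/mL = 1976.285 mcg/mL
Rate = 81540 mcg/hr ÷ 1976.285 mcg/mL = 41.25924 mL/hr
Volume infused so far = 41.25924 mL/hr × 1.3 hr = 53.63701 mL
Volume remaining = 253 − 53.63701 = 199.363 mL
New rate:
Dose = 20 mcg/kg/min × 75.5 kg = 1510 mcg/min
1510 mcg/min × 60 min/hr = 90600 mcg/hr
Rate = 90600 mcg/hr ÷ 1976.285 mcg/mL = 45.8436 mL/hr
Time remaining = 199.363 mL ÷ 45.8436 mL/hr = 4.348764 hr

4.3 hours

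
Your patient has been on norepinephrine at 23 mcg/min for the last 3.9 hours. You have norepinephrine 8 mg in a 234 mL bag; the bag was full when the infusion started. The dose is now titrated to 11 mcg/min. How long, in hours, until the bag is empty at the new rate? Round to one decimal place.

4.0 hours

Initial rate:
23 mcg/min × 60 min/hr = 1380 mcg/hr
Concentration = 8 mg ÷ 234 mL = 0.03418803 mg/mL = 34.18803 mcg/mL
Rate = 1380 mcg/hr ÷ 34.18803 mcg/mL = 40.365 mL/hr
Volume infused so far = 40.365 mL/hr × 3.9 hr = 157.4235 mL
Volume remaining = 234 − 157.4235 = 76.5765 mL
New rate:
11 mcg/min × 60 min/hr = 660 mcg/hr
Rate = 660 mcg/hr ÷ 34.18803 mcg/mL = 19.305 mL/hr
Time remaining = 76.5765 mL ÷ 19.305 mL/hr = 3.966667 hr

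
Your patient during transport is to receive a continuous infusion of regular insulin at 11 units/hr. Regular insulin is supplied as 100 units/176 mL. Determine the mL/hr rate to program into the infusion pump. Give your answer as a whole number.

19 mL/hr

Concentration = 100 units ÷ 176 mL = 0.5681818 units/mL
Rate = 11 units/hr ÷ 0.5681818 units/mL = 19.36 mL/hr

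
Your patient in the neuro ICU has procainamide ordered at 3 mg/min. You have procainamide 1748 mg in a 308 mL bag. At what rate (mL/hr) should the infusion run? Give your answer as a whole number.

32 mL/hr

3 mg/min × 60 min/hr = 180 mg/hr
Concentration = 1748 mg ÷ 308 mL = 5.675325 mg/mL
Rate = 180 mg/hr ÷ 5.675325 mg/mL = 31.71625 mL/hr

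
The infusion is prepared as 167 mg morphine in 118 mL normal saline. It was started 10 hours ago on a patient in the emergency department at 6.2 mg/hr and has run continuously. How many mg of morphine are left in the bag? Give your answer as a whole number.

105 mg

Concentration = 167 mg ÷ 118 mL = 1.415254 mg/mL
Rate = 6.2 mg/hr ÷ 1.415254 mg/mL = 4.380838 mL/hr
Volume infused = 4.380838 mL/hr × 10 hr = 43.80838 mL
Volume remaining = 118 − 43.80838 = 74.19162 mL
Drug remaining = 74.19162 mL × 1.415254 mg/mL = 105 mg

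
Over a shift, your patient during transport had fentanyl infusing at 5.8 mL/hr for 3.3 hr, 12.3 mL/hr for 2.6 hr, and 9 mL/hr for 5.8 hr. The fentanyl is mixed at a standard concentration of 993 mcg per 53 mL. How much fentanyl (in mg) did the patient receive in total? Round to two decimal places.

1.94 mg

Concentration = 993 mcg ÷ 53 mL = 18.73585 mcg/mL
Stage 1: 5.8 mL/hr × 3.3 hr = 19.14 mL → 19.14 mL × 18.73585 mcg/mL = 358.6042 mcg
Stage 2: 12.3 mL/hr × 2.6 hr = 31.98 mL → 31.98 mL × 18.73585 mcg/mL = 599.1725 mcg
Stage 3: 9 mL/hr × 5.8 hr = 52.2 mL → 52.2 mL × 18.73585 mcg/mL = 978.0113 mcg
Total = 358.6042 + 599.1725 + 978.0113 = 1935.788 mcg = 1.935788 mg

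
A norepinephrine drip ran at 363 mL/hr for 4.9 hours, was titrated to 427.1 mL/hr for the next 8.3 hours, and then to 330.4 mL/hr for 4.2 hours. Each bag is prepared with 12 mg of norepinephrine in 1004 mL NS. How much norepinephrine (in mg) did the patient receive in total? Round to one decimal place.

Concentration = 12 mg ÷ 1004 mL = 0.01195219 mg/mL
Stage 1: 363 mL/hr × 4.9 hr = 1778.7 mL → 1778.7 mL × 0.01195219 mg/mL = 21.25936 mg
Stage 2: 427.1 mL/hr × 8.3 hr = 3544.93 mL → 3544.93 mL × 0.01195219 mg/mL = 42.36968 mg
Stage 3: 330.4 mL/hr × 4.2 hr = 1387.68 mL → 1387.68 mL × 0.01195219 mg/mL = 16.58582 mg
Total = 21.25936 + 42.36968 + 16.58582 = 80.21486 mg

80.2 mg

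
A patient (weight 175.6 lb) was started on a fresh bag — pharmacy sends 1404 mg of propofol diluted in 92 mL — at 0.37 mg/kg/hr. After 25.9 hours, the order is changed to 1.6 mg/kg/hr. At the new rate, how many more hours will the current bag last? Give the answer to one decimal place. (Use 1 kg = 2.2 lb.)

5.0 hours

Initial rate:
Weight = 175.6 lb ÷ 2.2 lb/kg = 79.81818 kg
Dose = 0.37 mg/kg/hr × 79.81818 kg = 29.53273 mg/hr
Concentration = 1404 mg ÷ 92 mL = 15.26087 mg/mL
Rate = 29.53273 mg/hr ÷ 15.26087 mg/mL = 1.935193 mL/hr
Volume infused so far = 1.935193 mL/hr × 25.9 hr = 50.1215 mL
Volume remaining = 92 − 50.1215 = 41.8785 mL
New rate:
Dose = 1.6 mg/kg/hr × 79.81818 kg = 127.7091 mg/hr
Rate = 127.7091 mg/hr ÷ 15.26087 mg/mL = 8.368402 mL/hr
Time remaining = 41.8785 mL ÷ 8.368402 mL/hr = 5.004361 hr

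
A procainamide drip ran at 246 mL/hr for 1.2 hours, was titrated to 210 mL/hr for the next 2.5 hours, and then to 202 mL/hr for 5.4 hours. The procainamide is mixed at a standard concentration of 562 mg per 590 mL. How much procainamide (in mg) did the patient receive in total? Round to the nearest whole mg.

1820 mg

Concentration = 562 mg ÷ 590 mL = 0.9525424 mg/mL
Stage 1: 246 mL/hr × 1.2 hr = 295.2 mL → 295.2 mL × 0.9525424 mg/mL = 281.1905 mg
Stage 2: 210 mL/hr × 2.5 hr = 525 mL → 525 mL × 0.9525424 mg/mL = 500.0847 mg
Stage 3: 202 mL/hr × 5.4 hr = 1090.8 mL → 1090.8 mL × 0.9525424 mg/mL = 1039.033 mg
Total = 281.1905 + 500.0847 + 1039.033 = 1820.308 mg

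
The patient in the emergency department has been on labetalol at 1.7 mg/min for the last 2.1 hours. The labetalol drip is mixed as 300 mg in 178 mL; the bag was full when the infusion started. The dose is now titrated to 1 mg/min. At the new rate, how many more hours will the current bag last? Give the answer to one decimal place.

Initial rate:
1.7 mg/min × 60 min/hr = 102 mg/hr
Concentration = 300 mg ÷ 178 mL = 1.685393 mg/mL
Rate = 102 mg/hr ÷ 1.685393 mg/mL = 60.52 mL/hr
Volume infused so far = 60.52 mL/hr × 2.1 hr = 127.092 mL
Volume remaining = 178 − 127.092 = 50.908 mL
New rate:
1 mg/min × 60 min/hr = 60 mg/hr
Rate = 60 mg/hr ÷ 1.685393 mg/mL = 35.6 mL/hr
Time remaining = 50.908 mL ÷ 35.6 mL/hr = 1.43 hr

1.4 hours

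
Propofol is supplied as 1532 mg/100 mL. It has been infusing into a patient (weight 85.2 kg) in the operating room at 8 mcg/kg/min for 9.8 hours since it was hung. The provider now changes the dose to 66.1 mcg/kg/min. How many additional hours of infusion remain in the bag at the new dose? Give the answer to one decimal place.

Initial rate:
Dose = 8 mcg/kg/min × 85.2 kg = 681.6 mcg/min
681.6 mcg/min × 60 min/hr = 40896 mcg/hr
Concentration = 1532 mg ÷ 100 mL = 15.32 mg/mL = 15320 mcg/mL
Rate = 40896 mcg/hr ÷ 15320 mcg/mL = 2.669452 mL/hr
Volume infused so far = 2.669452 mL/hr × 9.8 hr = 26.16063 mL
Volume remaining = 100 − 26.16063 = 73.83937 mL
New rate:
Dose = 66.1 mcg/kg/min × 85.2 kg = 5631.72 mcg/min
5631.72 mcg/min × 60 min/hr = 337903.2 mcg/hr
Rate = 337903.2 mcg/hr ÷ 15320 mcg/mL = 22.05634 mL/hr
Time remaining = 73.83937 mL ÷ 22.05634 mL/hr = 3.347761 hr

3.3 hours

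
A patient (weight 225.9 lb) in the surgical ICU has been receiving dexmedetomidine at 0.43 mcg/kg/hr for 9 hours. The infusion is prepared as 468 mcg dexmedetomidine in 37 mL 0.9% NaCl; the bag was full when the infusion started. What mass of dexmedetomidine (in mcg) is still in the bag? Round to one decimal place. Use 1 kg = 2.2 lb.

70.6 mcg

Weight = 225.9 lb ÷ 2.2 lb/kg = 102.6818 kg
Dose = 0.43 mcg/kg/hr × 102.6818 kg = 44.15318 mcg/hr
Concentration = 468 mcg ÷ 37 mL = 12.64865 mcg/mL
Rate = 44.15318 mcg/hr ÷ 12.64865 mcg/mL = 3.490743 mL/hr
Volume infused = 3.490743 mL/hr × 9 hr = 31.41669 mL
Volume remaining = 37 − 31.41669 = 5.583313 mL
Drug remaining = 5.583313 mL × 12.64865 mcg/mL = 70.62136 mcg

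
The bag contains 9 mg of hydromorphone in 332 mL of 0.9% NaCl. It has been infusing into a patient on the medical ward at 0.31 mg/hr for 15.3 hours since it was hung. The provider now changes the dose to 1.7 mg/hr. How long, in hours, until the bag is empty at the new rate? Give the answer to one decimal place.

2.5 hours

Initial rate:
Concentration = 9 mg ÷ 332 mL = 0.02710843 mg/mL
Rate = 0.31 mg/hr ÷ 0.02710843 mg/mL = 11.43556 mL/hr
Volume infused so far = 11.43556 mL/hr × 15.3 hr = 174.964 mL
Volume remaining = 332 − 174.964 = 157.036 mL
New rate:
Rate = 1.7 mg/hr ÷ 0.02710843 mg/mL = 62.71111 mL/hr
Time remaining = 157.036 mL ÷ 62.71111 mL/hr = 2.504118 hr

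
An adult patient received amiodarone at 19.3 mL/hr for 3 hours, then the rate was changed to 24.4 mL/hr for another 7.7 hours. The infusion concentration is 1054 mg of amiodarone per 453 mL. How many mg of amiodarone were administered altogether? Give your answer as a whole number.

572 mg

Concentration = 1054 mg ÷ 453 mL = 2.326711 mg/mL
Stage 1: 19.3 mL/hr × 3 hr = 57.9 mL → 57.9 mL × 2.326711 mg/mL = 134.7166 mg
Stage 2: 24.4 mL/hr × 7.7 hr = 187.88 mL → 187.88 mL × 2.326711 mg/mL = 437.1424 mg
Total = 134.7166 + 437.1424 = 571.859 mg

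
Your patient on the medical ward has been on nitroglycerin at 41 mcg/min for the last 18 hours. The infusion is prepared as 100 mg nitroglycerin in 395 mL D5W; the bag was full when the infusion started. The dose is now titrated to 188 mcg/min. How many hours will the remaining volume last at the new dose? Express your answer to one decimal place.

4.9 hours

Initial rate:
41 mcg/min × 60 min/hr = 2460 mcg/hr
Concentration = 100 mg ÷ 395 mL = 0.2531646 mg/mL = 253.1646 mcg/mL
Rate = 2460 mcg/hr ÷ 253.1646 mcg/mL = 9.717 mL/hr
Volume infused so far = 9.717 mL/hr × 18 hr = 174.906 mL
Volume remaining = 395 − 174.906 = 220.094 mL
New rate:
188 mcg/min × 60 min/hr = 11280 mcg/hr
Rate = 11280 mcg/hr ÷ 253.1646 mcg/mL = 44.556 mL/hr
Time remaining = 220.094 mL ÷ 44.556 mL/hr = 4.939716 hr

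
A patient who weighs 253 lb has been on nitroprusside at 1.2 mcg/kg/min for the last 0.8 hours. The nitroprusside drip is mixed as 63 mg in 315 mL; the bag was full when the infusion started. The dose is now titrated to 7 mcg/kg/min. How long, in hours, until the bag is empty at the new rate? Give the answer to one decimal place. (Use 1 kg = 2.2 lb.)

Initial rate:
Weight = 253 lb ÷ 2.2 lb/kg = 115 kg
Dose = 1.2 mcg/kg/min × 115 kg = 138 mcg/min
138 mcg/min × 60 min/hr = 8280 mcg/hr
Concentration = 63 mg ÷ 315 mL = 0.2 mg/mL = 200 mcg/mL
Rate = 8280 mcg/hr ÷ 200 mcg/mL = 41.4 mL/hr
Volume infused so far = 41.4 mL/hr × 0.8 hr = 33.12 mL
Volume remaining = 315 − 33.12 = 281.88 mL
New rate:
Dose = 7 mcg/kg/min × 115 kg = 805 mcg/min
805 mcg/min × 60 min/hr = 48300 mcg/hr
Rate = 48300 mcg/hr ÷ 200 mcg/mL = 241.5 mL/hr
Time remaining = 281.88 mL ÷ 241.5 mL/hr = 1.167205 hr

1.2 hours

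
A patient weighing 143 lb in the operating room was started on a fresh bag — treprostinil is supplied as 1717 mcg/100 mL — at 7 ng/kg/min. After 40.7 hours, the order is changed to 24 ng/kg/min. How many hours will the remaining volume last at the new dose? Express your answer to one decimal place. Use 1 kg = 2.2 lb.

Initial rate:
Weight = 143 lb ÷ 2.2 lb/kg = 65 kg
Dose = 7 ng/kg/min × 65 kg = 455 ng/min
455 ng/min × 60 min/hr = 27300 ng/hr
Concentration = 1717 mcg ÷ 100 mL = 17.17 mcg/mL = 17170 ng/mL
Rate = 27300 ng/hr ÷ 17170 ng/mL = 1.589983 mL/hr
Volume infused so far = 1.589983 mL/hr × 40.7 hr = 64.71229 mL
Volume remaining = 100 − 64.71229 = 35.28771 mL
New rate:
Dose = 24 ng/kg/min × 65 kg = 1560 ng/min
1560 ng/min × 60 min/hr = 93600 ng/hr
Rate = 93600 ng/hr ÷ 17170 ng/mL = 5.451369 mL/hr
Time remaining = 35.28771 mL ÷ 5.451369 mL/hr = 6.473184 hr

6.5 hours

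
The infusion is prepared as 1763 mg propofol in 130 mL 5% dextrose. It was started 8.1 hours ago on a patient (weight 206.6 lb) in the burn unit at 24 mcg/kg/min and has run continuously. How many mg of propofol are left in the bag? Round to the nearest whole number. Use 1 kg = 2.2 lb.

668 mg

Weight = 206.6 lb ÷ 2.2 lb/kg = 93.90909 kg
Dose = 24 mcg/kg/min × 93.90909 kg = 2253.818 mcg/min
2253.818 mcg/min × 60 min/hr = 135229.1 mcg/hr
Concentration = 1763 mg ÷ 130 mL = 13.56154 mg/mL = 13561.54 mcg/mL
Rate = 135229.1 mcg/hr ÷ 13561.54 mcg/mL = 9.971515 mL/hr
Volume infused = 9.971515 mL/hr × 8.1 hr = 80.76928 mL
Volume remaining = 130 − 80.76928 = 49.23072 mL
Drug remaining = 49.23072 mL × 13561.54 mcg/mL = 667644.4 mcg = 667.6444 mg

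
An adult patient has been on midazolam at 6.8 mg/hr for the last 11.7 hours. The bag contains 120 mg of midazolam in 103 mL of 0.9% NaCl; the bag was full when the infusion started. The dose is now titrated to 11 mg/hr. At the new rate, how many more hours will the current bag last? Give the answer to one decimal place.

3.7 hours

Initial rate:
Concentration = 120 mg ÷ 103 mL = 1.165049 mg/mL
Rate = 6.8 mg/hr ÷ 1.165049 mg/mL = 5.836667 mL/hr
Volume infused so far = 5.836667 mL/hr × 11.7 hr = 68.289 mL
Volume remaining = 103 − 68.289 = 34.711 mL
New rate:
Rate = 11 mg/hr ÷ 1.165049 mg/mL = 9.441667 mL/hr
Time remaining = 34.711 mL ÷ 9.441667 mL/hr = 3.676364 hr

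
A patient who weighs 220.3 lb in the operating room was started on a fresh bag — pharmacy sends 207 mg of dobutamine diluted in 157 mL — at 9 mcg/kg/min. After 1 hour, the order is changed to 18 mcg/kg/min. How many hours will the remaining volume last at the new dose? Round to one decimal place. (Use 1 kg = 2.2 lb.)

1.4 hours

Initial rate:
Weight = 220.3 lb ÷ 2.2 lb/kg = 100.1364 kg
Dose = 9 mcg/kg/min × 100.1364 kg = 901.2273 mcg/min
901.2273 mcg/min × 60 min/hr = 54073.64 mcg/hr
Concentration = 207 mg ÷ 157 mL = 1.318471 mg/mL = 1318.471 mcg/mL
Rate = 54073.64 mcg/hr ÷ 1318.471 mcg/mL = 41.01237 mL/hr
Volume infused so far = 41.01237 mL/hr × 1 hr = 41.01237 mL
Volume remaining = 157 − 41.01237 = 115.9876 mL
New rate:
Dose = 18 mcg/kg/min × 100.1364 kg = 1802.455 mcg/min
1802.455 mcg/min × 60 min/hr = 108147.3 mcg/hr
Rate = 108147.3 mcg/hr ÷ 1318.471 mcg/mL = 82.02474 mL/hr
Time remaining = 115.9876 mL ÷ 82.02474 mL/hr = 1.414057 hr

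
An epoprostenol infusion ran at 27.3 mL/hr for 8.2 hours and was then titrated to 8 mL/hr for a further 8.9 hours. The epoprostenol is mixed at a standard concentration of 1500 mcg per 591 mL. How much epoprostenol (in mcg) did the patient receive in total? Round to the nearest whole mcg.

Concentration = 1500 mcg ÷ 591 mL = 2.538071 mcg/mL
Stage 1: 27.3 mL/hr × 8.2 hr = 223.86 mL → 223.86 mL × 2.538071 mcg/mL = 568.1726 mcg
Stage 2: 8 mL/hr × 8.9 hr = 71.2 mL → 71.2 mL × 2.538071 mcg/mL = 180.7107 mcg
Total = 568.1726 + 180.7107 = 748.8832 mcg

749 mcg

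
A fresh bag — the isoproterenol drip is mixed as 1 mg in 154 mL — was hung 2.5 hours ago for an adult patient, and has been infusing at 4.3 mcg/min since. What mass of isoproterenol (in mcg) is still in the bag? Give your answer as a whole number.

355 mcg

4.3 mcg/min × 60 min/hr = 258 mcg/hr
Concentration = 1 mg ÷ 154 mL = 0.006493506 mg/mL = 6.493506 mcg/mL
Rate = 258 mcg/hr ÷ 6.493506 mcg/mL = 39.732 mL/hr
Volume infused = 39.732 mL/hr × 2.5 hr = 99.33 mL
Volume remaining = 154 − 99.33 = 54.67 mL
Drug remaining = 54.67 mL × 6.493506 mcg/mL = 355 mcg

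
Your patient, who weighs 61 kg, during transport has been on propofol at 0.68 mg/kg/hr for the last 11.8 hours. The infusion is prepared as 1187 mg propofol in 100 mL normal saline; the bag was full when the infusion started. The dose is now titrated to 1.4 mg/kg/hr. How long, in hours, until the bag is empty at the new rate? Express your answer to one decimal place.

Initial rate:
Dose = 0.68 mg/kg/hr × 61 kg = 41.48 mg/hr
Concentration = 1187 mg ÷ 100 mL = 11.87 mg/mL
Rate = 41.48 mg/hr ÷ 11.87 mg/mL = 3.494524 mL/hr
Volume infused so far = 3.494524 mL/hr × 11.8 hr = 41.23538 mL
Volume remaining = 100 − 41.23538 = 58.76462 mL
New rate:
Dose = 1.4 mg/kg/hr × 61 kg = 85.4 mg/hr
Rate = 85.4 mg/hr ÷ 11.87 mg/mL = 7.194608 mL/hr
Time remaining = 58.76462 mL ÷ 7.194608 mL/hr = 8.167869 hr

8.2 hours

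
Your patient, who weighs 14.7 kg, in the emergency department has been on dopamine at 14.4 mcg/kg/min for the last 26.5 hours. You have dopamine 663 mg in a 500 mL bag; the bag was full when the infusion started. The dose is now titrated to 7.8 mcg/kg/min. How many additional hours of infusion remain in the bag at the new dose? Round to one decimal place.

Initial rate:
Dose = 14.4 mcg/kg/min × 14.7 kg = 211.68 mcg/min
211.68 mcg/min × 60 min/hr = 12700.8 mcg/hr
Concentration = 663 mg ÷ 500 mL = 1.326 mg/mL = 1326 mcg/mL
Rate = 12700.8 mcg/hr ÷ 1326 mcg/mL = 9.578281 mL/hr
Volume infused so far = 9.578281 mL/hr × 26.5 hr = 253.8244 mL
Volume remaining = 500 − 253.8244 = 246.1756 mL
New rate:
Dose = 7.8 mcg/kg/min × 14.7 kg = 114.66 mcg/min
114.66 mcg/min × 60 min/hr = 6879.6 mcg/hr
Rate = 6879.6 mcg/hr ÷ 1326 mcg/mL = 5.188235 mL/hr
Time remaining = 246.1756 mL ÷ 5.188235 mL/hr = 47.44881 hr

47.4 hours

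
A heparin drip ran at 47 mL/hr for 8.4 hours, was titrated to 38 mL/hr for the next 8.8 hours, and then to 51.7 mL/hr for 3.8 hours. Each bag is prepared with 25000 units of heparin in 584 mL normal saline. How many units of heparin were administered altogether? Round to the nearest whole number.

39626 units

Concentration = 25000 units ÷ 584 mL = 42.80822 units/mL
Stage 1: 47 mL/hr × 8.4 hr = 394.8 mL → 394.8 mL × 42.80822 units/mL = 16900.68 units
Stage 2: 38 mL/hr × 8.8 hr = 334.4 mL → 334.4 mL × 42.80822 units/mL = 14315.07 units
Stage 3: 51.7 mL/hr × 3.8 hr = 196.46 mL → 196.46 mL × 42.80822 units/mL = 8410.103 units
Total = 16900.68 + 14315.07 + 8410.103 = 39625.86 units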